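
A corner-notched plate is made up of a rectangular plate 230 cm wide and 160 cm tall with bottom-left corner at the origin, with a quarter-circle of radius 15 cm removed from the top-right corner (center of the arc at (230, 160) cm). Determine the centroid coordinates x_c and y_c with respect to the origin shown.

x_c = 114.48 cm, y_c = 79.64 cm

Part | A | x̄ᵢ | ȳᵢ | A·x̄ᵢ | A·ȳᵢ
plate | 36800.00 | 115.00 | 80.00 | 4232000.00 | 2944000.00
removed quarter-circle | -176.71 | 223.63 | 153.63 | -39519.35 | -27149.33
Σ | 36623.29 |  |  | 4192480.65 | 2916850.67
x_c = 4192480.65 / 36623.29 = 114.48 cm
y_c = 2916850.67 / 36623.29 = 79.64 cm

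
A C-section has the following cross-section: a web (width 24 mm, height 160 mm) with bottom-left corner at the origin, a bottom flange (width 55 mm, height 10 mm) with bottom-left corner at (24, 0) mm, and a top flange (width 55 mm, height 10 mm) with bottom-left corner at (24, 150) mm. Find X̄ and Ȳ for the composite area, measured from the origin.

web: A = 24 × 160 = 3840.00, centroid at (12.00, 80.00).
bottom flange: A = 55 × 10 = 550.00, centroid at (51.50, 5.00).
top flange: A = 55 × 10 = 550.00, centroid at (51.50, 155.00).
ΣA = 4940.00 mm²
ΣAX̄ = (3840.00)(12.00) + (550.00)(51.50) + (550.00)(51.50) = 102730.00 mm³
ΣAȲ = (3840.00)(80.00) + (550.00)(5.00) + (550.00)(155.00) = 395200.00 mm³
X̄ = 102730.00 / 4940.00 = 20.80 mm
Ȳ = 395200.00 / 4940.00 = 80.00 mm

X̄ = 20.80 mm, Ȳ = 80.00 mm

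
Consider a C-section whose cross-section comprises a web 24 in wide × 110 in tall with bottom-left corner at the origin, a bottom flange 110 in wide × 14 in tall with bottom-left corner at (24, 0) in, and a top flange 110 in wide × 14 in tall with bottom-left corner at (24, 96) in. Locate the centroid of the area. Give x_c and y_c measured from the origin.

Part | A | x̄ᵢ | ȳᵢ | A·x̄ᵢ | A·ȳᵢ
web | 2640.00 | 12.00 | 55.00 | 31680.00 | 145200.00
bottom flange | 1540.00 | 79.00 | 7.00 | 121660.00 | 10780.00
top flange | 1540.00 | 79.00 | 103.00 | 121660.00 | 158620.00
Σ | 5720.00 |  |  | 275000.00 | 314600.00
x_c = 275000.00 / 5720.00 = 48.08 in
y_c = 314600.00 / 5720.00 = 55.00 in

x_c = 48.08 in, y_c = 55.00 in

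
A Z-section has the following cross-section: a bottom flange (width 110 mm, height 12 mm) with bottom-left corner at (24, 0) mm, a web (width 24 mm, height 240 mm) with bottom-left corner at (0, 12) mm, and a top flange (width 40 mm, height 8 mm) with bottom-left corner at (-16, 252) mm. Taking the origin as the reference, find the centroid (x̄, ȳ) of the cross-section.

bottom flange: A = 110 × 12 = 1320.00, centroid at (79.00, 6.00).
web: A = 24 × 240 = 5760.00, centroid at (12.00, 132.00).
top flange: A = 40 × 8 = 320.00, centroid at (4.00, 256.00).
ΣA = 7400.00 mm²
ΣAx̄ = (1320.00)(79.00) + (5760.00)(12.00) + (320.00)(4.00) = 174680.00 mm³
ΣAȳ = (1320.00)(6.00) + (5760.00)(132.00) + (320.00)(256.00) = 850160.00 mm³
x̄ = 174680.00 / 7400.00 = 23.61 mm
ȳ = 850160.00 / 7400.00 = 114.89 mm

x̄ = 23.61 mm, ȳ = 114.89 mm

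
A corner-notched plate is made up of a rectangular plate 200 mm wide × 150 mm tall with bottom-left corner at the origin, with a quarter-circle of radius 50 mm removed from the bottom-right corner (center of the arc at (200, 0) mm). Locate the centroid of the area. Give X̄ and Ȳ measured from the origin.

X̄ = 94.48 mm, Ȳ = 78.77 mm

plate: A = 200 × 150 = 30000.00, centroid at (100.00, 75.00).
removed quarter-circle: A = −¼π·50² = -1963.50, centroid at (178.78, 21.22).
ΣA = 28036.50 mm²
ΣAX̄ = (30000.00)(100.00) + (-1963.50)(178.78) = 2648967.58 mm³
ΣAȲ = (30000.00)(75.00) + (-1963.50)(21.22) = 2208333.33 mm³
X̄ = 2648967.58 / 28036.50 = 94.48 mm
Ȳ = 2208333.33 / 28036.50 = 78.77 mm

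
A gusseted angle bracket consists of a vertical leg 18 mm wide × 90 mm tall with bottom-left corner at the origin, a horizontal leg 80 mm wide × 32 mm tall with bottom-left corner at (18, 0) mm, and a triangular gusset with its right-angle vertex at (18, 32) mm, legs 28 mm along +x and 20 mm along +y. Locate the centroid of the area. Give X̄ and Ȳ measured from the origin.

X̄ = 38.28 mm, Ȳ = 27.96 mm

vertical leg: A = 18 × 90 = 1620.00, centroid at (9.00, 45.00).
horizontal leg: A = 80 × 32 = 2560.00, centroid at (58.00, 16.00).
gusset: A = ½·28·20 = 280.00, centroid at (27.33, 38.67).
ΣA = 4460.00 mm², ΣAX̄ = 170713.33 mm³, ΣAȲ = 124686.67 mm³.
X̄ = 170713.33/4460.00 = 38.28 mm; Ȳ = 124686.67/4460.00 = 27.96 mm.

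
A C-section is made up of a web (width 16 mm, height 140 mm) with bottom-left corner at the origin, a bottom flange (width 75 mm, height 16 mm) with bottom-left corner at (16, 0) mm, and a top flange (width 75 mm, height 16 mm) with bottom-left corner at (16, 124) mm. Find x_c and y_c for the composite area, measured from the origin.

x_c = 31.53 mm, y_c = 70.00 mm

Part | A | x̄ᵢ | ȳᵢ | A·x̄ᵢ | A·ȳᵢ
web | 2240.00 | 8.00 | 70.00 | 17920.00 | 156800.00
bottom flange | 1200.00 | 53.50 | 8.00 | 64200.00 | 9600.00
top flange | 1200.00 | 53.50 | 132.00 | 64200.00 | 158400.00
Σ | 4640.00 |  |  | 146320.00 | 324800.00
x_c = 146320.00 / 4640.00 = 31.53 mm
y_c = 324800.00 / 4640.00 = 70.00 mm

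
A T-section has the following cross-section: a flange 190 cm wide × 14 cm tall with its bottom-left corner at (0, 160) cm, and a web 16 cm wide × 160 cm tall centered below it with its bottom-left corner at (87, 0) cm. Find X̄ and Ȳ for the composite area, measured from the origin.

web: A = 16 × 160 = 2560.00, centroid at (95.00, 80.00).
flange: A = 190 × 14 = 2660.00, centroid at (95.00, 167.00).
ΣA = 5220.00 cm², ΣAX̄ = 495900.00 cm³, ΣAȲ = 649020.00 cm³.
X̄ = 495900.00/5220.00 = 95.00 cm; Ȳ = 649020.00/5220.00 = 124.33 cm.

X̄ = 95.00 cm, Ȳ = 124.33 cm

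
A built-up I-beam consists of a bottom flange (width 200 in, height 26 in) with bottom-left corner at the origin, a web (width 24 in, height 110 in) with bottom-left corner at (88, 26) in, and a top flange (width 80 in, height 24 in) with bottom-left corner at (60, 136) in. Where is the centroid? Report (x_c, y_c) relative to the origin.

x_c = 100.00 in, y_c = 57.95 in

Part | A | x̄ᵢ | ȳᵢ | A·x̄ᵢ | A·ȳᵢ
bottom flange | 5200.00 | 100.00 | 13.00 | 520000.00 | 67600.00
web | 2640.00 | 100.00 | 81.00 | 264000.00 | 213840.00
top flange | 1920.00 | 100.00 | 148.00 | 192000.00 | 284160.00
Σ | 9760.00 |  |  | 976000.00 | 565600.00
x_c = 976000.00 / 9760.00 = 100.00 in
y_c = 565600.00 / 9760.00 = 57.95 in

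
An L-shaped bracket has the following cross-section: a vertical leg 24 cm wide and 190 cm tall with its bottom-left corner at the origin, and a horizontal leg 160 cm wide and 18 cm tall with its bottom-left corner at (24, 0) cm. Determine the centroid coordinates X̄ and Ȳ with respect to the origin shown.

vertical leg: A = 24 × 190 = 4560.00, centroid at (12.00, 95.00).
horizontal leg: A = 160 × 18 = 2880.00, centroid at (104.00, 9.00).
ΣA = 7440.00 cm²
ΣAX̄ = (4560.00)(12.00) + (2880.00)(104.00) = 354240.00 cm³
ΣAȲ = (4560.00)(95.00) + (2880.00)(9.00) = 459120.00 cm³
X̄ = 354240.00 / 7440.00 = 47.61 cm
Ȳ = 459120.00 / 7440.00 = 61.71 cm

X̄ = 47.61 cm, Ȳ = 61.71 cm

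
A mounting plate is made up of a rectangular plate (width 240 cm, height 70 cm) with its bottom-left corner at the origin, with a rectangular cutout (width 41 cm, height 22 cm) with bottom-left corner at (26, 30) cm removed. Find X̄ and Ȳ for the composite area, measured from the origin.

X̄ = 124.17 cm, Ȳ = 34.66 cm

plate: A = 240 × 70 = 16800.00, centroid at (120.00, 35.00).
hole: A = −(41 × 22) = -902.00, centroid at (46.50, 41.00).
ΣA = 15898.00 cm²
ΣAX̄ = (16800.00)(120.00) + (-902.00)(46.50) = 1974057.00 cm³
ΣAȲ = (16800.00)(35.00) + (-902.00)(41.00) = 551018.00 cm³
X̄ = 1974057.00 / 15898.00 = 124.17 cm
Ȳ = 551018.00 / 15898.00 = 34.66 cm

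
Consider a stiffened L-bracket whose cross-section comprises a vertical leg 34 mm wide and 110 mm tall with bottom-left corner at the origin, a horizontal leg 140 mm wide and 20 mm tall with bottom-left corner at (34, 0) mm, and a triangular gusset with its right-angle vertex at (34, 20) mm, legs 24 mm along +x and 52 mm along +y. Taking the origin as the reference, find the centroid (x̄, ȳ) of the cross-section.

Part | A | x̄ᵢ | ȳᵢ | A·x̄ᵢ | A·ȳᵢ
vertical leg | 3740.00 | 17.00 | 55.00 | 63580.00 | 205700.00
horizontal leg | 2800.00 | 104.00 | 10.00 | 291200.00 | 28000.00
gusset | 624.00 | 42.00 | 37.33 | 26208.00 | 23296.00
Σ | 7164.00 |  |  | 380988.00 | 256996.00
x̄ = 380988.00 / 7164.00 = 53.18 mm
ȳ = 256996.00 / 7164.00 = 35.87 mm

x̄ = 53.18 mm, ȳ = 35.87 mm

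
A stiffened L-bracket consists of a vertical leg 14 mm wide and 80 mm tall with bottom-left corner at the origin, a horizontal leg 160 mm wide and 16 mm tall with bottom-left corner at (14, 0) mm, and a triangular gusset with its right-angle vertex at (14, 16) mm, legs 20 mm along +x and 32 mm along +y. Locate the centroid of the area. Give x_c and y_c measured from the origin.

x_c = 63.77 mm, y_c = 18.45 mm

vertical leg: A = 14 × 80 = 1120.00, centroid at (7.00, 40.00).
horizontal leg: A = 160 × 16 = 2560.00, centroid at (94.00, 8.00).
gusset: A = ½·20·32 = 320.00, centroid at (20.67, 26.67).
ΣA = 4000.00 mm², ΣAx_c = 255093.33 mm³, ΣAy_c = 73813.33 mm³.
x_c = 255093.33/4000.00 = 63.77 mm; y_c = 73813.33/4000.00 = 18.45 mm.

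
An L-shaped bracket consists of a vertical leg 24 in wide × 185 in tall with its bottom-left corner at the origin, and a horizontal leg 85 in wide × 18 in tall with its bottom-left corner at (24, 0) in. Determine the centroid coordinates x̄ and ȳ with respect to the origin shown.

x̄ = 25.97 in, ȳ = 71.10 in

vertical leg: A = 24 × 185 = 4440.00, centroid at (12.00, 92.50).
horizontal leg: A = 85 × 18 = 1530.00, centroid at (66.50, 9.00).
ΣA = 5970.00 in², ΣAx̄ = 155025.00 in³, ΣAȳ = 424470.00 in³.
x̄ = 155025.00/5970.00 = 25.97 in; ȳ = 424470.00/5970.00 = 71.10 in.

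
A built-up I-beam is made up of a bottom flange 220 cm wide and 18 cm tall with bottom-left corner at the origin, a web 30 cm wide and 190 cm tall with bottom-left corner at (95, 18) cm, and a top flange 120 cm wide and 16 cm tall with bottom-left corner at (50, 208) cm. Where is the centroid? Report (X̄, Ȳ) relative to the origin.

bottom flange: A = 220 × 18 = 3960.00, centroid at (110.00, 9.00).
web: A = 30 × 190 = 5700.00, centroid at (110.00, 113.00).
top flange: A = 120 × 16 = 1920.00, centroid at (110.00, 216.00).
ΣA = 11580.00 cm²
ΣAX̄ = (3960.00)(110.00) + (5700.00)(110.00) + (1920.00)(110.00) = 1273800.00 cm³
ΣAȲ = (3960.00)(9.00) + (5700.00)(113.00) + (1920.00)(216.00) = 1094460.00 cm³
X̄ = 1273800.00 / 11580.00 = 110.00 cm
Ȳ = 1094460.00 / 11580.00 = 94.51 cm

X̄ = 110.00 cm, Ȳ = 94.51 cm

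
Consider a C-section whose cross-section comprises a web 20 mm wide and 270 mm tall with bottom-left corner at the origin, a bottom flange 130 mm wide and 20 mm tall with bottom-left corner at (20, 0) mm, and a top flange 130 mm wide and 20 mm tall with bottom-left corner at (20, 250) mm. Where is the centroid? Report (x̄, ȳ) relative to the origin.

x̄ = 46.79 mm, ȳ = 135.00 mm

web: A = 20 × 270 = 5400.00, centroid at (10.00, 135.00).
bottom flange: A = 130 × 20 = 2600.00, centroid at (85.00, 10.00).
top flange: A = 130 × 20 = 2600.00, centroid at (85.00, 260.00).
ΣA = 10600.00 mm², ΣAx̄ = 496000.00 mm³, ΣAȳ = 1431000.00 mm³.
x̄ = 496000.00/10600.00 = 46.79 mm; ȳ = 1431000.00/10600.00 = 135.00 mm.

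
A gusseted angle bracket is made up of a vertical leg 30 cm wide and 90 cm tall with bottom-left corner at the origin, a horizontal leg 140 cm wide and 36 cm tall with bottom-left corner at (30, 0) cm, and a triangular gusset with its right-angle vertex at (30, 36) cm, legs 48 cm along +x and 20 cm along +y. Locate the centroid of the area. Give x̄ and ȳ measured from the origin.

vertical leg: A = 30 × 90 = 2700.00, centroid at (15.00, 45.00).
horizontal leg: A = 140 × 36 = 5040.00, centroid at (100.00, 18.00).
gusset: A = ½·48·20 = 480.00, centroid at (46.00, 42.67).
ΣA = 8220.00 cm²
ΣAx̄ = (2700.00)(15.00) + (5040.00)(100.00) + (480.00)(46.00) = 566580.00 cm³
ΣAȳ = (2700.00)(45.00) + (5040.00)(18.00) + (480.00)(42.67) = 232700.00 cm³
x̄ = 566580.00 / 8220.00 = 68.93 cm
ȳ = 232700.00 / 8220.00 = 28.31 cm

x̄ = 68.93 cm, ȳ = 28.31 cm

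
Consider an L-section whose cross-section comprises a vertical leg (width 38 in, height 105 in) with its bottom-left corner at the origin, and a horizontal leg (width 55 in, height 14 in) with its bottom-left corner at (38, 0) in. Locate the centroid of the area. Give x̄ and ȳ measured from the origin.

vertical leg: A = 38 × 105 = 3990.00, centroid at (19.00, 52.50).
horizontal leg: A = 55 × 14 = 770.00, centroid at (65.50, 7.00).
ΣA = 4760.00 in², ΣAx̄ = 126245.00 in³, ΣAȳ = 214865.00 in³.
x̄ = 126245.00/4760.00 = 26.52 in; ȳ = 214865.00/4760.00 = 45.14 in.

x̄ = 26.52 in, ȳ = 45.14 in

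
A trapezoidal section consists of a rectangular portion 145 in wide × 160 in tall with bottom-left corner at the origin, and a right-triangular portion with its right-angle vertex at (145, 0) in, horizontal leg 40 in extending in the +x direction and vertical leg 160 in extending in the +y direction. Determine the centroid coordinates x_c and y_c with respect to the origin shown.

x_c = 82.90 in, y_c = 76.77 in

Part | A | x̄ᵢ | ȳᵢ | A·x̄ᵢ | A·ȳᵢ
rectangular portion | 23200.00 | 72.50 | 80.00 | 1682000.00 | 1856000.00
triangular portion | 3200.00 | 158.33 | 53.33 | 506666.67 | 170666.67
Σ | 26400.00 |  |  | 2188666.67 | 2026666.67
x_c = 2188666.67 / 26400.00 = 82.90 in
y_c = 2026666.67 / 26400.00 = 76.77 in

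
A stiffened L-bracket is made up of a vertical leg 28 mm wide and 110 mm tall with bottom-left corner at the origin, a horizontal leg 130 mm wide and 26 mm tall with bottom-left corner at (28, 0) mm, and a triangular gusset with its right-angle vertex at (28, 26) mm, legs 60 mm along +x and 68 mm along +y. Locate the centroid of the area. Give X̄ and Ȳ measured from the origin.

vertical leg: A = 28 × 110 = 3080.00, centroid at (14.00, 55.00).
horizontal leg: A = 130 × 26 = 3380.00, centroid at (93.00, 13.00).
gusset: A = ½·60·68 = 2040.00, centroid at (48.00, 48.67).
ΣA = 8500.00 mm², ΣAX̄ = 455380.00 mm³, ΣAȲ = 312620.00 mm³.
X̄ = 455380.00/8500.00 = 53.57 mm; Ȳ = 312620.00/8500.00 = 36.78 mm.

X̄ = 53.57 mm, Ȳ = 36.78 mm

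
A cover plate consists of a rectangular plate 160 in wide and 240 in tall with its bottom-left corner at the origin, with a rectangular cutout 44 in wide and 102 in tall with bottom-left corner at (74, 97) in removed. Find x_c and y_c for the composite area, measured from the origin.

Part | A | x̄ᵢ | ȳᵢ | A·x̄ᵢ | A·ȳᵢ
plate | 38400.00 | 80.00 | 120.00 | 3072000.00 | 4608000.00
hole | -4488.00 | 96.00 | 148.00 | -430848.00 | -664224.00
Σ | 33912.00 |  |  | 2641152.00 | 3943776.00
x_c = 2641152.00 / 33912.00 = 77.88 in
y_c = 3943776.00 / 33912.00 = 116.29 in

x_c = 77.88 in, y_c = 116.29 in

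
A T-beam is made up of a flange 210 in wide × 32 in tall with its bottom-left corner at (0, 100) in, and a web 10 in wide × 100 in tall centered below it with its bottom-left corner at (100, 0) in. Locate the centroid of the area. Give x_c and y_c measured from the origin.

web: A = 10 × 100 = 1000.00, centroid at (105.00, 50.00).
flange: A = 210 × 32 = 6720.00, centroid at (105.00, 116.00).
ΣA = 7720.00 in², ΣAx_c = 810600.00 in³, ΣAy_c = 829520.00 in³.
x_c = 810600.00/7720.00 = 105.00 in; y_c = 829520.00/7720.00 = 107.45 in.

x_c = 105.00 in, y_c = 107.45 in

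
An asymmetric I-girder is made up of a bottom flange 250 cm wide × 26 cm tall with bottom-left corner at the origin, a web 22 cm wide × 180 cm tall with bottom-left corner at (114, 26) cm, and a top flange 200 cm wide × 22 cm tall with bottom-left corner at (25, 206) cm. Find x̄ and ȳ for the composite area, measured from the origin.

x̄ = 125.00 cm, ȳ = 100.85 cm

bottom flange: A = 250 × 26 = 6500.00, centroid at (125.00, 13.00).
web: A = 22 × 180 = 3960.00, centroid at (125.00, 116.00).
top flange: A = 200 × 22 = 4400.00, centroid at (125.00, 217.00).
ΣA = 14860.00 cm²
ΣAx̄ = (6500.00)(125.00) + (3960.00)(125.00) + (4400.00)(125.00) = 1857500.00 cm³
ΣAȳ = (6500.00)(13.00) + (3960.00)(116.00) + (4400.00)(217.00) = 1498660.00 cm³
x̄ = 1857500.00 / 14860.00 = 125.00 cm
ȳ = 1498660.00 / 14860.00 = 100.85 cm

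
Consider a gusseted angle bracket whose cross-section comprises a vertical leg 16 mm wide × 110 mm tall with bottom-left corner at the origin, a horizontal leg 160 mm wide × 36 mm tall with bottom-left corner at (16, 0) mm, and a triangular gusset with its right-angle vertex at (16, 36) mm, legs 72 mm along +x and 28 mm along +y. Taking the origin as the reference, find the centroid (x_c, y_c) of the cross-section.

x_c = 71.22 mm, y_c = 28.87 mm

Part | A | x̄ᵢ | ȳᵢ | A·x̄ᵢ | A·ȳᵢ
vertical leg | 1760.00 | 8.00 | 55.00 | 14080.00 | 96800.00
horizontal leg | 5760.00 | 96.00 | 18.00 | 552960.00 | 103680.00
gusset | 1008.00 | 40.00 | 45.33 | 40320.00 | 45696.00
Σ | 8528.00 |  |  | 607360.00 | 246176.00
x_c = 607360.00 / 8528.00 = 71.22 mm
y_c = 246176.00 / 8528.00 = 28.87 mm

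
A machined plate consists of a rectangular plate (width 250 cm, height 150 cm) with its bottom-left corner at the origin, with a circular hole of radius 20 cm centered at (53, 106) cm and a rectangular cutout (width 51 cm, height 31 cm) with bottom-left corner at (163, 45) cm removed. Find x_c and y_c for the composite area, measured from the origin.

plate: A = 250 × 150 = 37500.00, centroid at (125.00, 75.00).
hole 1: A = −π·20² = -1256.64, centroid at (53.00, 106.00).
hole 2: A = −(51 × 31) = -1581.00, centroid at (188.50, 60.50).
ΣA = 34662.36 cm², ΣAx_c = 4322879.74 cm³, ΣAy_c = 2583645.97 cm³.
x_c = 4322879.74/34662.36 = 124.71 cm; y_c = 2583645.97/34662.36 = 74.54 cm.

x_c = 124.71 cm, y_c = 74.54 cm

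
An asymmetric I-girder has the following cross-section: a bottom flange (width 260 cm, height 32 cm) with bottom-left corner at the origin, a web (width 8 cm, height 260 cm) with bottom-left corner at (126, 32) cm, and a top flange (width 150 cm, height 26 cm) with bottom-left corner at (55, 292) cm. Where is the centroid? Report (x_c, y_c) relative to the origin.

x_c = 130.00 cm, y_c = 116.05 cm

bottom flange: A = 260 × 32 = 8320.00, centroid at (130.00, 16.00).
web: A = 8 × 260 = 2080.00, centroid at (130.00, 162.00).
top flange: A = 150 × 26 = 3900.00, centroid at (130.00, 305.00).
ΣA = 14300.00 cm², ΣAx_c = 1859000.00 cm³, ΣAy_c = 1659580.00 cm³.
x_c = 1859000.00/14300.00 = 130.00 cm; y_c = 1659580.00/14300.00 = 116.05 cm.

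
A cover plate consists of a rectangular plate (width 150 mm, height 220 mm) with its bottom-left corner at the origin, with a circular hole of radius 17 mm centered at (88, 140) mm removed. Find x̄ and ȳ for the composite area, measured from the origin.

x̄ = 74.63 mm, ȳ = 109.15 mm

plate: A = 150 × 220 = 33000.00, centroid at (75.00, 110.00).
hole: A = −π·17² = -907.92, centroid at (88.00, 140.00).
ΣA = 32092.08 mm², ΣAx̄ = 2395103.02 mm³, ΣAȳ = 3502891.16 mm³.
x̄ = 2395103.02/32092.08 = 74.63 mm; ȳ = 3502891.16/32092.08 = 109.15 mm.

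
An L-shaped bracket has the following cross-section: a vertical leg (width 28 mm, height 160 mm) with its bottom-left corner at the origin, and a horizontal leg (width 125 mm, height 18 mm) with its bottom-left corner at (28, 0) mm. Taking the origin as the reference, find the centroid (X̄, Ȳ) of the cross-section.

X̄ = 39.58 mm, Ȳ = 56.26 mm

Part | A | x̄ᵢ | ȳᵢ | A·x̄ᵢ | A·ȳᵢ
vertical leg | 4480.00 | 14.00 | 80.00 | 62720.00 | 358400.00
horizontal leg | 2250.00 | 90.50 | 9.00 | 203625.00 | 20250.00
Σ | 6730.00 |  |  | 266345.00 | 378650.00
X̄ = 266345.00 / 6730.00 = 39.58 mm
Ȳ = 378650.00 / 6730.00 = 56.26 mm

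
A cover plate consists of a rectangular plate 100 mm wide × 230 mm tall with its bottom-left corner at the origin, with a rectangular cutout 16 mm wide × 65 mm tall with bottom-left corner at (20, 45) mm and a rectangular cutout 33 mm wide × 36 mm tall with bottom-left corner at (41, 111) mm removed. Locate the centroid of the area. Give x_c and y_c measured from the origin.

x_c = 50.67 mm, y_c = 116.08 mm

Part | A | x̄ᵢ | ȳᵢ | A·x̄ᵢ | A·ȳᵢ
plate | 23000.00 | 50.00 | 115.00 | 1150000.00 | 2645000.00
hole 1 | -1040.00 | 28.00 | 77.50 | -29120.00 | -80600.00
hole 2 | -1188.00 | 57.50 | 129.00 | -68310.00 | -153252.00
Σ | 20772.00 |  |  | 1052570.00 | 2411148.00
x_c = 1052570.00 / 20772.00 = 50.67 mm
y_c = 2411148.00 / 20772.00 = 116.08 mm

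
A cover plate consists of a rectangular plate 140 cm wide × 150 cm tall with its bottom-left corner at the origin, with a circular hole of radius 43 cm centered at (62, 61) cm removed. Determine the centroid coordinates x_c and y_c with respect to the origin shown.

x_c = 73.06 cm, y_c = 80.35 cm

plate: A = 140 × 150 = 21000.00, centroid at (70.00, 75.00).
hole: A = −π·43² = -5808.80, centroid at (62.00, 61.00).
ΣA = 15191.20 cm², ΣAx_c = 1109854.10 cm³, ΣAy_c = 1220662.91 cm³.
x_c = 1109854.10/15191.20 = 73.06 cm; y_c = 1220662.91/15191.20 = 80.35 cm.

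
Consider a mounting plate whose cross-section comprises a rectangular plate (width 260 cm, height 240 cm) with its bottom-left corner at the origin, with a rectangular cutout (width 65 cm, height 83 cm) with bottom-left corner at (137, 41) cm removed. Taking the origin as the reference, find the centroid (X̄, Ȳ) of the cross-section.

plate: A = 260 × 240 = 62400.00, centroid at (130.00, 120.00).
hole: A = −(65 × 83) = -5395.00, centroid at (169.50, 82.50).
ΣA = 57005.00 cm²
ΣAX̄ = (62400.00)(130.00) + (-5395.00)(169.50) = 7197547.50 cm³
ΣAȲ = (62400.00)(120.00) + (-5395.00)(82.50) = 7042912.50 cm³
X̄ = 7197547.50 / 57005.00 = 126.26 cm
Ȳ = 7042912.50 / 57005.00 = 123.55 cm

X̄ = 126.26 cm, Ȳ = 123.55 cm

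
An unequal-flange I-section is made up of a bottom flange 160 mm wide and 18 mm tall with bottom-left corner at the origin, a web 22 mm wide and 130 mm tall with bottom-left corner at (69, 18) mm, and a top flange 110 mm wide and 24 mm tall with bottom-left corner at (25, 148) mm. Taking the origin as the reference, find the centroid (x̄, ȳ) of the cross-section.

x̄ = 80.00 mm, ȳ = 81.83 mm

Part | A | x̄ᵢ | ȳᵢ | A·x̄ᵢ | A·ȳᵢ
bottom flange | 2880.00 | 80.00 | 9.00 | 230400.00 | 25920.00
web | 2860.00 | 80.00 | 83.00 | 228800.00 | 237380.00
top flange | 2640.00 | 80.00 | 160.00 | 211200.00 | 422400.00
Σ | 8380.00 |  |  | 670400.00 | 685700.00
x̄ = 670400.00 / 8380.00 = 80.00 mm
ȳ = 685700.00 / 8380.00 = 81.83 mm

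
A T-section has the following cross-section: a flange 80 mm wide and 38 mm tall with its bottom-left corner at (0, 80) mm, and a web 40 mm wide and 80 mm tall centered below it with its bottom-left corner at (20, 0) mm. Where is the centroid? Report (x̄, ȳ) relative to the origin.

x̄ = 40.00 mm, ȳ = 68.74 mm

web: A = 40 × 80 = 3200.00, centroid at (40.00, 40.00).
flange: A = 80 × 38 = 3040.00, centroid at (40.00, 99.00).
ΣA = 6240.00 mm², ΣAx̄ = 249600.00 mm³, ΣAȳ = 428960.00 mm³.
x̄ = 249600.00/6240.00 = 40.00 mm; ȳ = 428960.00/6240.00 = 68.74 mm.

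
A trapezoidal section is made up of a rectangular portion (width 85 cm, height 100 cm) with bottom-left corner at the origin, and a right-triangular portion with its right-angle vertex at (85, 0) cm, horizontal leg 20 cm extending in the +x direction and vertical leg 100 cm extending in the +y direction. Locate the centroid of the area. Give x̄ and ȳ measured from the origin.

x̄ = 47.68 cm, ȳ = 48.25 cm

rectangular portion: A = 85 × 100 = 8500.00, centroid at (42.50, 50.00).
triangular portion: A = ½·20·100 = 1000.00, centroid at (91.67, 33.33).
ΣA = 9500.00 cm²
ΣAx̄ = (8500.00)(42.50) + (1000.00)(91.67) = 452916.67 cm³
ΣAȳ = (8500.00)(50.00) + (1000.00)(33.33) = 458333.33 cm³
x̄ = 452916.67 / 9500.00 = 47.68 cm
ȳ = 458333.33 / 9500.00 = 48.25 cm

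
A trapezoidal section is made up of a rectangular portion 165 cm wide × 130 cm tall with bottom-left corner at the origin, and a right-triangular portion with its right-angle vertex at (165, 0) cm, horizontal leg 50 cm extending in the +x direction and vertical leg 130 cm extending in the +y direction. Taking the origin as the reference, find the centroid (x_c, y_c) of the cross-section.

x_c = 95.55 cm, y_c = 62.15 cm

Part | A | x̄ᵢ | ȳᵢ | A·x̄ᵢ | A·ȳᵢ
rectangular portion | 21450.00 | 82.50 | 65.00 | 1769625.00 | 1394250.00
triangular portion | 3250.00 | 181.67 | 43.33 | 590416.67 | 140833.33
Σ | 24700.00 |  |  | 2360041.67 | 1535083.33
x_c = 2360041.67 / 24700.00 = 95.55 cm
y_c = 1535083.33 / 24700.00 = 62.15 cm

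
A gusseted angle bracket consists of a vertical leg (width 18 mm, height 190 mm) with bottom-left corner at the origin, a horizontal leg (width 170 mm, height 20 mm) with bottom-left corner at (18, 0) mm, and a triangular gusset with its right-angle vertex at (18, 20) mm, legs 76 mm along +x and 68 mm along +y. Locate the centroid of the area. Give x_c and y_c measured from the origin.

x_c = 52.42 mm, y_c = 49.89 mm

vertical leg: A = 18 × 190 = 3420.00, centroid at (9.00, 95.00).
horizontal leg: A = 170 × 20 = 3400.00, centroid at (103.00, 10.00).
gusset: A = ½·76·68 = 2584.00, centroid at (43.33, 42.67).
ΣA = 9404.00 mm²
ΣAx_c = (3420.00)(9.00) + (3400.00)(103.00) + (2584.00)(43.33) = 492953.33 mm³
ΣAy_c = (3420.00)(95.00) + (3400.00)(10.00) + (2584.00)(42.67) = 469150.67 mm³
x_c = 492953.33 / 9404.00 = 52.42 mm
y_c = 469150.67 / 9404.00 = 49.89 mm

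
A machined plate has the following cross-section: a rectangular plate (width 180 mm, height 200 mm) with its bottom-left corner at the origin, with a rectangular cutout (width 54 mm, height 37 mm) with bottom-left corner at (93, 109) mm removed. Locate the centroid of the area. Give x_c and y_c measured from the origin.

x_c = 88.24 mm, y_c = 98.38 mm

plate: A = 180 × 200 = 36000.00, centroid at (90.00, 100.00).
hole: A = −(54 × 37) = -1998.00, centroid at (120.00, 127.50).
ΣA = 34002.00 mm², ΣAx_c = 3000240.00 mm³, ΣAy_c = 3345255.00 mm³.
x_c = 3000240.00/34002.00 = 88.24 mm; y_c = 3345255.00/34002.00 = 98.38 mm.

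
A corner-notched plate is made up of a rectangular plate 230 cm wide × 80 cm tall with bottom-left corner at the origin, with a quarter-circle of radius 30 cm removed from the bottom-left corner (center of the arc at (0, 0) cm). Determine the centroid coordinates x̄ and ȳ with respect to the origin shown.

x̄ = 119.09 cm, ȳ = 41.09 cm

Part | A | x̄ᵢ | ȳᵢ | A·x̄ᵢ | A·ȳᵢ
plate | 18400.00 | 115.00 | 40.00 | 2116000.00 | 736000.00
removed quarter-circle | -706.86 | 12.73 | 12.73 | -9000.00 | -9000.00
Σ | 17693.14 |  |  | 2107000.00 | 727000.00
x̄ = 2107000.00 / 17693.14 = 119.09 cm
ȳ = 727000.00 / 17693.14 = 41.09 cm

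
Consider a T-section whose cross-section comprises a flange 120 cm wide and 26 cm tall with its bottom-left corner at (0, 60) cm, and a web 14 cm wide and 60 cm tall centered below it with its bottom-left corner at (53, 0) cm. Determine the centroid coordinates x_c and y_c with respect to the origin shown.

x_c = 60.00 cm, y_c = 63.88 cm

web: A = 14 × 60 = 840.00, centroid at (60.00, 30.00).
flange: A = 120 × 26 = 3120.00, centroid at (60.00, 73.00).
ΣA = 3960.00 cm²
ΣAx_c = (840.00)(60.00) + (3120.00)(60.00) = 237600.00 cm³
ΣAy_c = (840.00)(30.00) + (3120.00)(73.00) = 252960.00 cm³
x_c = 237600.00 / 3960.00 = 60.00 cm
y_c = 252960.00 / 3960.00 = 63.88 cm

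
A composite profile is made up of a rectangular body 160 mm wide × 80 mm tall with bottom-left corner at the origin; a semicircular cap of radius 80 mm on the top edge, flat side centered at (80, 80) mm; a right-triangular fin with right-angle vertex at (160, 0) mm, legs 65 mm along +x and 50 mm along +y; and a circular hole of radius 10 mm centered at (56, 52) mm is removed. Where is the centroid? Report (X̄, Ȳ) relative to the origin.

rectangular body: A = 160 × 80 = 12800.00, centroid at (80.00, 40.00).
semicircular top: A = ½π·80² = 10053.10, centroid at (80.00, 113.95).
triangular fin: A = ½·65·50 = 1625.00, centroid at (181.67, 16.67).
hole: A = −π·10² = -314.16, centroid at (56.00, 52.00).
ΣA = 24163.94 mm²
ΣAX̄ = (12800.00)(80.00) + (10053.10)(80.00) + (1625.00)(181.67) + (-314.16)(56.00) = 2105863.13 mm³
ΣAȲ = (12800.00)(40.00) + (10053.10)(113.95) + (1625.00)(16.67) + (-314.16)(52.00) = 1668328.10 mm³
X̄ = 2105863.13 / 24163.94 = 87.15 mm
Ȳ = 1668328.10 / 24163.94 = 69.04 mm

X̄ = 87.15 mm, Ȳ = 69.04 mm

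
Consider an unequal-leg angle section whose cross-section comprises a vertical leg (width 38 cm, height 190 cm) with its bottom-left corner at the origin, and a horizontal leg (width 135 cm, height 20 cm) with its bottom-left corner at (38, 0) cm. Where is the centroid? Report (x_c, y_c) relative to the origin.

vertical leg: A = 38 × 190 = 7220.00, centroid at (19.00, 95.00).
horizontal leg: A = 135 × 20 = 2700.00, centroid at (105.50, 10.00).
ΣA = 9920.00 cm²
ΣAx_c = (7220.00)(19.00) + (2700.00)(105.50) = 422030.00 cm³
ΣAy_c = (7220.00)(95.00) + (2700.00)(10.00) = 712900.00 cm³
x_c = 422030.00 / 9920.00 = 42.54 cm
y_c = 712900.00 / 9920.00 = 71.86 cm

x_c = 42.54 cm, y_c = 71.86 cm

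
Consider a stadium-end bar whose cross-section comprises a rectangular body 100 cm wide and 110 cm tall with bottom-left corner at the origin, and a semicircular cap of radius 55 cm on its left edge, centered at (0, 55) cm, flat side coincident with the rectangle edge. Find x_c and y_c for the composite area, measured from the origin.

Part | A | x̄ᵢ | ȳᵢ | A·x̄ᵢ | A·ȳᵢ
rectangular body | 11000.00 | 50.00 | 55.00 | 550000.00 | 605000.00
semicircular end | 4751.66 | -23.34 | 55.00 | -110916.67 | 261341.24
Σ | 15751.66 |  |  | 439083.33 | 866341.24
x_c = 439083.33 / 15751.66 = 27.88 cm
y_c = 866341.24 / 15751.66 = 55.00 cm

x_c = 27.88 cm, y_c = 55.00 cm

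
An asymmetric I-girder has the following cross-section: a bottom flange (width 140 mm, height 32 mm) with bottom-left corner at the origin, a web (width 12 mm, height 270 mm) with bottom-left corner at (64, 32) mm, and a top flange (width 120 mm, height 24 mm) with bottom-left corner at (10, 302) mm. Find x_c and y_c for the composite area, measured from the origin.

x_c = 70.00 mm, y_c = 143.12 mm

Part | A | x̄ᵢ | ȳᵢ | A·x̄ᵢ | A·ȳᵢ
bottom flange | 4480.00 | 70.00 | 16.00 | 313600.00 | 71680.00
web | 3240.00 | 70.00 | 167.00 | 226800.00 | 541080.00
top flange | 2880.00 | 70.00 | 314.00 | 201600.00 | 904320.00
Σ | 10600.00 |  |  | 742000.00 | 1517080.00
x_c = 742000.00 / 10600.00 = 70.00 mm
y_c = 1517080.00 / 10600.00 = 143.12 mm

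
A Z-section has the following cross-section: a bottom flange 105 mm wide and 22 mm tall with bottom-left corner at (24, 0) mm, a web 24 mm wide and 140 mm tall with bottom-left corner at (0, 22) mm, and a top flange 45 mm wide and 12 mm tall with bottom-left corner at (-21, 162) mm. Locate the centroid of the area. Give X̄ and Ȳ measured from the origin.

X̄ = 35.08 mm, Ȳ = 68.48 mm

bottom flange: A = 105 × 22 = 2310.00, centroid at (76.50, 11.00).
web: A = 24 × 140 = 3360.00, centroid at (12.00, 92.00).
top flange: A = 45 × 12 = 540.00, centroid at (1.50, 168.00).
ΣA = 6210.00 mm², ΣAX̄ = 217845.00 mm³, ΣAȲ = 425250.00 mm³.
X̄ = 217845.00/6210.00 = 35.08 mm; Ȳ = 425250.00/6210.00 = 68.48 mm.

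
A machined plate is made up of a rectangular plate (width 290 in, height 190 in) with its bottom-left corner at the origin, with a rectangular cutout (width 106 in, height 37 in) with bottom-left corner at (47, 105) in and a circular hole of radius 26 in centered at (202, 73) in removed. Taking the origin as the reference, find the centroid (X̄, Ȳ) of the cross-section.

X̄ = 146.13 in, Ȳ = 93.67 in

plate: A = 290 × 190 = 55100.00, centroid at (145.00, 95.00).
hole 1: A = −(106 × 37) = -3922.00, centroid at (100.00, 123.50).
hole 2: A = −π·26² = -2123.72, centroid at (202.00, 73.00).
ΣA = 49054.28 in²
ΣAX̄ = (55100.00)(145.00) + (-3922.00)(100.00) + (-2123.72)(202.00) = 7168309.24 in³
ΣAȲ = (55100.00)(95.00) + (-3922.00)(123.50) + (-2123.72)(73.00) = 4595101.69 in³
X̄ = 7168309.24 / 49054.28 = 146.13 in
Ȳ = 4595101.69 / 49054.28 = 93.67 in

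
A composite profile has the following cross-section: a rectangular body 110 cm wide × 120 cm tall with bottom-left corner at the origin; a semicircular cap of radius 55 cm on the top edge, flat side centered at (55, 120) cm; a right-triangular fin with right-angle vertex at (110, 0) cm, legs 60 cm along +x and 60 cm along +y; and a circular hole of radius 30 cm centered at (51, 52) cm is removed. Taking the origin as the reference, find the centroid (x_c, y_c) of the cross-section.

Part | A | x̄ᵢ | ȳᵢ | A·x̄ᵢ | A·ȳᵢ
rectangular body | 13200.00 | 55.00 | 60.00 | 726000.00 | 792000.00
semicircular top | 4751.66 | 55.00 | 143.34 | 261341.24 | 681115.73
triangular fin | 1800.00 | 130.00 | 20.00 | 234000.00 | 36000.00
hole | -2827.43 | 51.00 | 52.00 | -144199.10 | -147026.54
Σ | 16924.23 |  |  | 1077142.14 | 1362089.20
x_c = 1077142.14 / 16924.23 = 63.64 cm
y_c = 1362089.20 / 16924.23 = 80.48 cm

x_c = 63.64 cm, y_c = 80.48 cm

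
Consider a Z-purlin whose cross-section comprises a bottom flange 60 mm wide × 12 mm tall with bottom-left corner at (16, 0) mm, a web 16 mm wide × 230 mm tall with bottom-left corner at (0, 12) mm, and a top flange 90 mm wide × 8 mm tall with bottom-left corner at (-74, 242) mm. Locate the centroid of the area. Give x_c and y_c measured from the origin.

x_c = 8.14 mm, y_c = 126.72 mm

Part | A | x̄ᵢ | ȳᵢ | A·x̄ᵢ | A·ȳᵢ
bottom flange | 720.00 | 46.00 | 6.00 | 33120.00 | 4320.00
web | 3680.00 | 8.00 | 127.00 | 29440.00 | 467360.00
top flange | 720.00 | -29.00 | 246.00 | -20880.00 | 177120.00
Σ | 5120.00 |  |  | 41680.00 | 648800.00
x_c = 41680.00 / 5120.00 = 8.14 mm
y_c = 648800.00 / 5120.00 = 126.72 mm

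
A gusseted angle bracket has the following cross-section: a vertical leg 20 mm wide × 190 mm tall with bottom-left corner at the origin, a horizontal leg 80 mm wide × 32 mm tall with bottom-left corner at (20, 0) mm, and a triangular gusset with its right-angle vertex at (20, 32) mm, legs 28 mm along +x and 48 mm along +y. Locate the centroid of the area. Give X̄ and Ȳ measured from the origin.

vertical leg: A = 20 × 190 = 3800.00, centroid at (10.00, 95.00).
horizontal leg: A = 80 × 32 = 2560.00, centroid at (60.00, 16.00).
gusset: A = ½·28·48 = 672.00, centroid at (29.33, 48.00).
ΣA = 7032.00 mm²
ΣAX̄ = (3800.00)(10.00) + (2560.00)(60.00) + (672.00)(29.33) = 211312.00 mm³
ΣAȲ = (3800.00)(95.00) + (2560.00)(16.00) + (672.00)(48.00) = 434216.00 mm³
X̄ = 211312.00 / 7032.00 = 30.05 mm
Ȳ = 434216.00 / 7032.00 = 61.75 mm

X̄ = 30.05 mm, Ȳ = 61.75 mm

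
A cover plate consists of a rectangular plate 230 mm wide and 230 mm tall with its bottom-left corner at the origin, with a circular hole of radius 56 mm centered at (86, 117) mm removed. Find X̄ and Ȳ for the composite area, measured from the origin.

X̄ = 121.64 mm, Ȳ = 114.54 mm

plate: A = 230 × 230 = 52900.00, centroid at (115.00, 115.00).
hole: A = −π·56² = -9852.03, centroid at (86.00, 117.00).
ΣA = 43047.97 mm²
ΣAX̄ = (52900.00)(115.00) + (-9852.03)(86.00) = 5236225.03 mm³
ΣAȲ = (52900.00)(115.00) + (-9852.03)(117.00) = 4930811.96 mm³
X̄ = 5236225.03 / 43047.97 = 121.64 mm
Ȳ = 4930811.96 / 43047.97 = 114.54 mm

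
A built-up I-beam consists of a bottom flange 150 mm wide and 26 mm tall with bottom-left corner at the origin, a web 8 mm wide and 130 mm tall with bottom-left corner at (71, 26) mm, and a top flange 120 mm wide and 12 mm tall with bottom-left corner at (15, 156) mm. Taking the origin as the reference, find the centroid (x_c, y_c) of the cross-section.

bottom flange: A = 150 × 26 = 3900.00, centroid at (75.00, 13.00).
web: A = 8 × 130 = 1040.00, centroid at (75.00, 91.00).
top flange: A = 120 × 12 = 1440.00, centroid at (75.00, 162.00).
ΣA = 6380.00 mm²
ΣAx_c = (3900.00)(75.00) + (1040.00)(75.00) + (1440.00)(75.00) = 478500.00 mm³
ΣAy_c = (3900.00)(13.00) + (1040.00)(91.00) + (1440.00)(162.00) = 378620.00 mm³
x_c = 478500.00 / 6380.00 = 75.00 mm
y_c = 378620.00 / 6380.00 = 59.34 mm

x_c = 75.00 mm, y_c = 59.34 mm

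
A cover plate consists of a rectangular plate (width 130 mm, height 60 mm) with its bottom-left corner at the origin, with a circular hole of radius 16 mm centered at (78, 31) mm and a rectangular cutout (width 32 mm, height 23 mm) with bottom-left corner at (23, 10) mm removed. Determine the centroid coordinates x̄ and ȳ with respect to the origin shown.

x̄ = 66.39 mm, ȳ = 30.87 mm

plate: A = 130 × 60 = 7800.00, centroid at (65.00, 30.00).
hole 1: A = −π·16² = -804.25, centroid at (78.00, 31.00).
hole 2: A = −(32 × 23) = -736.00, centroid at (39.00, 21.50).
ΣA = 6259.75 mm²
ΣAx̄ = (7800.00)(65.00) + (-804.25)(78.00) + (-736.00)(39.00) = 415564.68 mm³
ΣAȳ = (7800.00)(30.00) + (-804.25)(31.00) + (-736.00)(21.50) = 193244.32 mm³
x̄ = 415564.68 / 6259.75 = 66.39 mm
ȳ = 193244.32 / 6259.75 = 30.87 mm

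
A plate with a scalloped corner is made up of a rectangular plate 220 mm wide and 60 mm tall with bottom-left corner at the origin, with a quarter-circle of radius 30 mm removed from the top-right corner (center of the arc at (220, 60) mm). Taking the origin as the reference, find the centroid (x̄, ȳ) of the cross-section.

x̄ = 104.50 mm, ȳ = 29.02 mm

Part | A | x̄ᵢ | ȳᵢ | A·x̄ᵢ | A·ȳᵢ
plate | 13200.00 | 110.00 | 30.00 | 1452000.00 | 396000.00
removed quarter-circle | -706.86 | 207.27 | 47.27 | -146508.84 | -33411.50
Σ | 12493.14 |  |  | 1305491.16 | 362588.50
x̄ = 1305491.16 / 12493.14 = 104.50 mm
ȳ = 362588.50 / 12493.14 = 29.02 mm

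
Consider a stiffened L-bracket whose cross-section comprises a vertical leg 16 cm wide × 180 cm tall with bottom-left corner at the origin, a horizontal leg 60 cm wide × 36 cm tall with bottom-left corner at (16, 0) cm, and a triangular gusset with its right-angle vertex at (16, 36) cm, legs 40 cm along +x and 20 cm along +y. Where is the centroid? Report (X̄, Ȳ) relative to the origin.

X̄ = 24.66 cm, Ȳ = 57.93 cm

Part | A | x̄ᵢ | ȳᵢ | A·x̄ᵢ | A·ȳᵢ
vertical leg | 2880.00 | 8.00 | 90.00 | 23040.00 | 259200.00
horizontal leg | 2160.00 | 46.00 | 18.00 | 99360.00 | 38880.00
gusset | 400.00 | 29.33 | 42.67 | 11733.33 | 17066.67
Σ | 5440.00 |  |  | 134133.33 | 315146.67
X̄ = 134133.33 / 5440.00 = 24.66 cm
Ȳ = 315146.67 / 5440.00 = 57.93 cm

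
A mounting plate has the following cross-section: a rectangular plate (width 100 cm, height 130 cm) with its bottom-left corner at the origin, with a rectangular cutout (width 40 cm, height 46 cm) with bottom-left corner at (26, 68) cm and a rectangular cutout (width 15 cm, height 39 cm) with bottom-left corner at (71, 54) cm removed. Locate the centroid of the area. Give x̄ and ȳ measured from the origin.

x̄ = 49.12 cm, ȳ = 60.01 cm

Part | A | x̄ᵢ | ȳᵢ | A·x̄ᵢ | A·ȳᵢ
plate | 13000.00 | 50.00 | 65.00 | 650000.00 | 845000.00
hole 1 | -1840.00 | 46.00 | 91.00 | -84640.00 | -167440.00
hole 2 | -585.00 | 78.50 | 73.50 | -45922.50 | -42997.50
Σ | 10575.00 |  |  | 519437.50 | 634562.50
x̄ = 519437.50 / 10575.00 = 49.12 cm
ȳ = 634562.50 / 10575.00 = 60.01 cm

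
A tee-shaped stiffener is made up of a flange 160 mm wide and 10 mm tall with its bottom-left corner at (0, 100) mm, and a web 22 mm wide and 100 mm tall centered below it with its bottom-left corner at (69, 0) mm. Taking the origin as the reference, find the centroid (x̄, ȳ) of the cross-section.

x̄ = 80.00 mm, ȳ = 73.16 mm

web: A = 22 × 100 = 2200.00, centroid at (80.00, 50.00).
flange: A = 160 × 10 = 1600.00, centroid at (80.00, 105.00).
ΣA = 3800.00 mm²
ΣAx̄ = (2200.00)(80.00) + (1600.00)(80.00) = 304000.00 mm³
ΣAȳ = (2200.00)(50.00) + (1600.00)(105.00) = 278000.00 mm³
x̄ = 304000.00 / 3800.00 = 80.00 mm
ȳ = 278000.00 / 3800.00 = 73.16 mm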